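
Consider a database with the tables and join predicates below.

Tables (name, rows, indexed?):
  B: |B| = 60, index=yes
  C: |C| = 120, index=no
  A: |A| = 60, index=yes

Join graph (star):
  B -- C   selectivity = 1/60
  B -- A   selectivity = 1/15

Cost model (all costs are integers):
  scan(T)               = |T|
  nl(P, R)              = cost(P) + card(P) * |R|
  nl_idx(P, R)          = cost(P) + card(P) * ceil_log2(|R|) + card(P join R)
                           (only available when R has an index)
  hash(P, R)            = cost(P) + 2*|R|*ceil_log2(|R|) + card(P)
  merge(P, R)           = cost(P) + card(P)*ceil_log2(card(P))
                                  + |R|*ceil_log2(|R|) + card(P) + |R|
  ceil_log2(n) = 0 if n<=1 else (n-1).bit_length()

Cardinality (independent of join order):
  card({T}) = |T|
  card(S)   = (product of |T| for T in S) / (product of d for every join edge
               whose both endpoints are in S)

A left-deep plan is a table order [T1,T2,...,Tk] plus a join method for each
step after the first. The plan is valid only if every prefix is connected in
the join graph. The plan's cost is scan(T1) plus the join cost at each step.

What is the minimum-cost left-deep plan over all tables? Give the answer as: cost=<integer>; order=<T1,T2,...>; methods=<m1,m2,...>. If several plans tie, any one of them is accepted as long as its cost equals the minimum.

cost=1800; order=C,B,A; methods=hash,hash

Selinger DP (subsets sized 1..n):
  {B}: scan cost=60, card=60
  {C}: scan cost=120, card=120
  {A}: scan cost=60, card=60
  {BC}: card=120; try (B,hash)→960, (B,nl_idx)→960, (C,merge)→1440, (B,merge)→1500, (C,hash)→1800, (C,nl)→7260 …(+1); best=960 via (B,hash)
  {AB}: card=240; try (B,nl_idx)→660, (A,nl_idx)→660, (B,hash)→840, (A,hash)→840, (B,merge)→900, (A,merge)→900 …(+2); best=660 via (B,nl_idx)
  {ABC}: card=480; try (A,hash)→1800, (A,nl_idx)→2160, (A,merge)→2340, (C,hash)→2580, (C,merge)→3780, (A,nl)→8160 …(+1); best=1800 via (A,hash)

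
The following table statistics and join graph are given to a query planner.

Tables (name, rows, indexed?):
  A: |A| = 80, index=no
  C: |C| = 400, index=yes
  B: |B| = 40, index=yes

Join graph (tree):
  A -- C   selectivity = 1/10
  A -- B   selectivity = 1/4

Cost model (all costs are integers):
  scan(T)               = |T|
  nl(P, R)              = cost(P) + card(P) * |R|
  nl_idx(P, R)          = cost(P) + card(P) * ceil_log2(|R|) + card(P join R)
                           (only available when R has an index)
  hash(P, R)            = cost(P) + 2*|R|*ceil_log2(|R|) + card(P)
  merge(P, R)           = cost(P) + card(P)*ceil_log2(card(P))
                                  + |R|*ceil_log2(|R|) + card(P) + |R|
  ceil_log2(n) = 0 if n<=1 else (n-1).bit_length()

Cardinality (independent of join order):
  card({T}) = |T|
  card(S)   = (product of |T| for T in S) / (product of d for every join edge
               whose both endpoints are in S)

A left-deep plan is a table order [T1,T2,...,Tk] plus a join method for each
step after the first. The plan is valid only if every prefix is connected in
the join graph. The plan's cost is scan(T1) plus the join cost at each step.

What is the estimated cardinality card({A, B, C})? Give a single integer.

32000

Tables in S: A(80), B(40), C(400)
Edges inside S: A-C(d=10), A-B(d=4)
numerator = 80 * 40 * 400 = 1280000
denominator = 10 * 4 = 40
card(S) = 1280000 / 40 = 32000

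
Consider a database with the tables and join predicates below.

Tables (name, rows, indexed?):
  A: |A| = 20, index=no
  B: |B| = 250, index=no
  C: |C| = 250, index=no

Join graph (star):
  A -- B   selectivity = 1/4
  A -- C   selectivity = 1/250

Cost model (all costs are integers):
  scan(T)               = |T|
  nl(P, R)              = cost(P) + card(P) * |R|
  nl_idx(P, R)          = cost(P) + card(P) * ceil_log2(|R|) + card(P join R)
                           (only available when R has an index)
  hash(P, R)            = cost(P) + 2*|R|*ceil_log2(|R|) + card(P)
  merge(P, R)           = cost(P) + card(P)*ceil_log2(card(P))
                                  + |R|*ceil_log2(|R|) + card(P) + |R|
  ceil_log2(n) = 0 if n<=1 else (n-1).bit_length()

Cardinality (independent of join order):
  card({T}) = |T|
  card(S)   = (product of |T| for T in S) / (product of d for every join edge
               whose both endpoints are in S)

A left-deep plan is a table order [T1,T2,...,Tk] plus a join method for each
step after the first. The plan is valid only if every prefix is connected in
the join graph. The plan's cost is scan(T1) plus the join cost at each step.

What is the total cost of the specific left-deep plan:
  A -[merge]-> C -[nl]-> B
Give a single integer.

7390

step 1: scan A: cost=20, card=20
step 2: join C via merge
    card(P join C) = 20*250/(250) = 20
    cost = 20 + 20*5 + 250*8 + 20 + 250 = 2390
step 3: join B via nl
    card(P join B) = 20*250/(4) = 1250
    cost = 2390 + 20*250 = 7390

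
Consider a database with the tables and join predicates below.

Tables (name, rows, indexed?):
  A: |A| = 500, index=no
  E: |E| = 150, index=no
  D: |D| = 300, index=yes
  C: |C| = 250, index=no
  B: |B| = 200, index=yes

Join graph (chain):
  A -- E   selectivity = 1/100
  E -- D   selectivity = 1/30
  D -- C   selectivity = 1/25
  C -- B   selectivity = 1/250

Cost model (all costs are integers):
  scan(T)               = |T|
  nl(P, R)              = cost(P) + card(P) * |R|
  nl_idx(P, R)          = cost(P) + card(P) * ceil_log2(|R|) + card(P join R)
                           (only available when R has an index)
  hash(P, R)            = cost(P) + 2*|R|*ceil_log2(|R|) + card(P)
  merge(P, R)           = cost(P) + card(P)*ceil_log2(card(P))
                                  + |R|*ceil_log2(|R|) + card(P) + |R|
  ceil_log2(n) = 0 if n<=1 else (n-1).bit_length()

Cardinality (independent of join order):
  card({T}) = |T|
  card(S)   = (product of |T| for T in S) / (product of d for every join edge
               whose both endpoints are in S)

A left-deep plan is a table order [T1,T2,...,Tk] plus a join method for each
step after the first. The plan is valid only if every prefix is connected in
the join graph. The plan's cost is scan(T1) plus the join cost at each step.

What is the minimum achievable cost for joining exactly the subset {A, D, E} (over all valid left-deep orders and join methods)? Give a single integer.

Selinger DP over subsets of {A,D,E}:
  {A}: scan cost=500, card=500
  {E}: scan cost=150, card=150
  {D}: scan cost=300, card=300
  {AE}: card=750; try (E,hash)→3400, (A,merge)→6500, (E,merge)→6850, (A,hash)→9300, (A,nl)→75150, (E,nl)→75500; best=3400 via (E,hash)
  {DE}: card=1500; try (E,hash)→3000, (D,nl_idx)→3000, (D,merge)→4500, (E,merge)→4650, (D,hash)→5700, (D,nl)→45150 …(+1); best=3000 via (E,hash)
  {ADE}: card=7500; try (D,hash)→9550, (A,hash)→13500, (D,merge)→14650, (D,nl_idx)→17650, (A,merge)→26000, (D,nl)→228400 …(+1); best=9550 via (D,hash)

9550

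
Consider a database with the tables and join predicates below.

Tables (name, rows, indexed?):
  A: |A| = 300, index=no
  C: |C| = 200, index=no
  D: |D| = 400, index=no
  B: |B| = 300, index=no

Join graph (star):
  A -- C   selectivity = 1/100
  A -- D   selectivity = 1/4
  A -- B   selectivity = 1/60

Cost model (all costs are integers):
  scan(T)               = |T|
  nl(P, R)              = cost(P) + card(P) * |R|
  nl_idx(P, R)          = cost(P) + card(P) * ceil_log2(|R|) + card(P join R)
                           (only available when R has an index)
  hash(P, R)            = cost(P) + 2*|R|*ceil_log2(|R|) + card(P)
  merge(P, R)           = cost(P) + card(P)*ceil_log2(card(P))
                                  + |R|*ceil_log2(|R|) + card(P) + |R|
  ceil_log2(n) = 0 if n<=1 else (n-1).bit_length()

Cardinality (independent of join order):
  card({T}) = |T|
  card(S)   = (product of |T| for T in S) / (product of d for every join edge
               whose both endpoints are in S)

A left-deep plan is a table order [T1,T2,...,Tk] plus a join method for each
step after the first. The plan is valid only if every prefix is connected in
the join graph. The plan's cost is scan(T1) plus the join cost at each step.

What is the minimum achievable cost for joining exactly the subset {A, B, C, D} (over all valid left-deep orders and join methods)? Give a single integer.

Selinger DP over subsets of {A,B,C,D}:
  {A}: scan cost=300, card=300
  {C}: scan cost=200, card=200
  {D}: scan cost=400, card=400
  {B}: scan cost=300, card=300
  {AC}: card=600; try (C,hash)→3800, (A,merge)→5000, (C,merge)→5100, (A,hash)→5800, (A,nl)→60200, (C,nl)→60300; best=3800 via (C,hash)
  {AD}: card=30000; try (A,hash)→6200, (D,merge)→7300, (A,merge)→7400, (D,hash)→7800, (D,nl)→120300, (A,nl)→120400; best=6200 via (A,hash)
  {AB}: card=1500; try (B,hash)→6000, (A,hash)→6000, (B,merge)→6300, (A,merge)→6300, (B,nl)→90300, (A,nl)→90300; best=6000 via (B,hash)
  {ACD}: card=60000; try (D,hash)→11600, (D,merge)→14400, (C,hash)→39400, (D,nl)→243800, (C,merge)→488000, (C,nl)→6006200; best=11600 via (D,hash)
  {ABC}: card=3000; try (B,hash)→9800, (C,hash)→10700, (B,merge)→13400, (C,merge)→25800, (B,nl)→183800, (C,nl)→306000; best=9800 via (B,hash)
  {ABD}: card=150000; try (D,hash)→14700, (D,merge)→28000, (B,hash)→41600, (B,merge)→489200, (D,nl)→606000, (B,nl)→9006200; best=14700 via (D,hash)
  {ABCD}: card=300000; try (D,hash)→20000, (D,merge)→52800, (B,hash)→77000, (C,hash)→167900, (B,merge)→1034600, (D,nl)→1209800 …(+3); best=20000 via (D,hash)

20000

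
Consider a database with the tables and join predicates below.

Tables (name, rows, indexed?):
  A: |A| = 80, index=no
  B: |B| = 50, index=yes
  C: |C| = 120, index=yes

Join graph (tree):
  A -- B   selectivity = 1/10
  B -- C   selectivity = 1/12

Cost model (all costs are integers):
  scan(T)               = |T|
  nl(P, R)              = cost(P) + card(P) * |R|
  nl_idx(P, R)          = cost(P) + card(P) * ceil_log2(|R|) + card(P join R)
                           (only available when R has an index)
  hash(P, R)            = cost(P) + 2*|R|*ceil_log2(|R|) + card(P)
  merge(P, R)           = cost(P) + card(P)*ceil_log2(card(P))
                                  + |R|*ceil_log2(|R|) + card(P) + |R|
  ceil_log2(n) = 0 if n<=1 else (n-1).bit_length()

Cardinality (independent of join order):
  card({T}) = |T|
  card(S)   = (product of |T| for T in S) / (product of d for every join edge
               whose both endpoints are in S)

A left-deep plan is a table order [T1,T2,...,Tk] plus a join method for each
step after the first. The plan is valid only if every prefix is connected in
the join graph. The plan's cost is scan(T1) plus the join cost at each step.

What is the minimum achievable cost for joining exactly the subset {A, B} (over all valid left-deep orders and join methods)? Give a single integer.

760

Selinger DP over subsets of {A,B}:
  {A}: scan cost=80, card=80
  {B}: scan cost=50, card=50
  {AB}: card=400; try (B,hash)→760, (B,nl_idx)→960, (A,merge)→1040, (B,merge)→1070, (A,hash)→1220, (A,nl)→4050 …(+1); best=760 via (B,hash)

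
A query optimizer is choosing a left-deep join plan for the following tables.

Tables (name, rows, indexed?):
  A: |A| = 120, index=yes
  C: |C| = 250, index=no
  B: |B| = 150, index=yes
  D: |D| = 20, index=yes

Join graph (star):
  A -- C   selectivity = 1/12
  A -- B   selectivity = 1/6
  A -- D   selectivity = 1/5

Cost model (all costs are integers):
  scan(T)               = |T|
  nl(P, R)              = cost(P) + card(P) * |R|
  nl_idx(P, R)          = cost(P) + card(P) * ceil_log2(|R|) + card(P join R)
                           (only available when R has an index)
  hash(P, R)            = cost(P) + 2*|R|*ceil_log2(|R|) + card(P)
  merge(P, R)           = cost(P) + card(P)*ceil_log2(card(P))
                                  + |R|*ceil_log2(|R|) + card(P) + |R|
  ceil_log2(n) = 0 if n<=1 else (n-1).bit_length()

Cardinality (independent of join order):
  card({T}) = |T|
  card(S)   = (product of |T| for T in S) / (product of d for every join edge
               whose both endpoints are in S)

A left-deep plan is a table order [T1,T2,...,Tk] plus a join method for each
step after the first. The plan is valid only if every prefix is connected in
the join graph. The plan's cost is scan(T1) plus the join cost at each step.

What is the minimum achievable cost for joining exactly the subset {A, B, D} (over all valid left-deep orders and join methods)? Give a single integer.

3320

Selinger DP over subsets of {A,B,D}:
  {A}: scan cost=120, card=120
  {B}: scan cost=150, card=150
  {D}: scan cost=20, card=20
  {AB}: card=3000; try (A,hash)→1980, (B,merge)→2430, (A,merge)→2460, (B,hash)→2640, (B,nl_idx)→4080, (A,nl_idx)→4200 …(+2); best=1980 via (A,hash)
  {AD}: card=480; try (D,hash)→440, (A,nl_idx)→640, (A,merge)→1100, (D,merge)→1200, (D,nl_idx)→1200, (A,hash)→1720 …(+2); best=440 via (D,hash)
  {ABD}: card=12000; try (B,hash)→3320, (D,hash)→5180, (B,merge)→6590, (B,nl_idx)→16280, (D,nl_idx)→28980, (D,merge)→41100 …(+2); best=3320 via (B,hash)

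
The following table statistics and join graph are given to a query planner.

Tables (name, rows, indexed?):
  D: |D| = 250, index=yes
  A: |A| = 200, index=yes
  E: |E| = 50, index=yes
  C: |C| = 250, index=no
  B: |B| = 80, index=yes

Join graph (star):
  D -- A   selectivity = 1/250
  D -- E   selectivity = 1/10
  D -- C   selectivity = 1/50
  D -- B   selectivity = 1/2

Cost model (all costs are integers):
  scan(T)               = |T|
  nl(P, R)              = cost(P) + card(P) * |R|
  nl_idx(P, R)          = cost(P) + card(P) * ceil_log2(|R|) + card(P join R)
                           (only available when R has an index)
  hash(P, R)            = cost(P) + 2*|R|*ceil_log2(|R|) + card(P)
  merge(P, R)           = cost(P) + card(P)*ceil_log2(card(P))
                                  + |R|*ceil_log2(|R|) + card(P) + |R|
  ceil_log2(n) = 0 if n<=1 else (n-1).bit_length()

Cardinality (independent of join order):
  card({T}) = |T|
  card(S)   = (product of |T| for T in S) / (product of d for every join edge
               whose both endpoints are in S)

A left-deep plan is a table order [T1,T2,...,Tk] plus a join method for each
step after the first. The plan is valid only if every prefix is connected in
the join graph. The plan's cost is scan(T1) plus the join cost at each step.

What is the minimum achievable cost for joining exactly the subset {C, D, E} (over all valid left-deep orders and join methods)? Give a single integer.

Selinger DP over subsets of {C,D,E}:
  {D}: scan cost=250, card=250
  {E}: scan cost=50, card=50
  {C}: scan cost=250, card=250
  {DE}: card=1250; try (E,hash)→1100, (D,nl_idx)→1700, (D,merge)→2650, (E,merge)→2850, (E,nl_idx)→3000, (D,hash)→4100 …(+2); best=1100 via (E,hash)
  {CD}: card=1250; try (D,nl_idx)→3500, (D,hash)→4500, (C,hash)→4500, (D,merge)→4750, (C,merge)→4750, (D,nl)→62750 …(+1); best=3500 via (D,nl_idx)
  {CDE}: card=6250; try (E,hash)→5350, (C,hash)→6350, (E,nl_idx)→17250, (C,merge)→18350, (E,merge)→18850, (E,nl)→66000 …(+1); best=5350 via (E,hash)

5350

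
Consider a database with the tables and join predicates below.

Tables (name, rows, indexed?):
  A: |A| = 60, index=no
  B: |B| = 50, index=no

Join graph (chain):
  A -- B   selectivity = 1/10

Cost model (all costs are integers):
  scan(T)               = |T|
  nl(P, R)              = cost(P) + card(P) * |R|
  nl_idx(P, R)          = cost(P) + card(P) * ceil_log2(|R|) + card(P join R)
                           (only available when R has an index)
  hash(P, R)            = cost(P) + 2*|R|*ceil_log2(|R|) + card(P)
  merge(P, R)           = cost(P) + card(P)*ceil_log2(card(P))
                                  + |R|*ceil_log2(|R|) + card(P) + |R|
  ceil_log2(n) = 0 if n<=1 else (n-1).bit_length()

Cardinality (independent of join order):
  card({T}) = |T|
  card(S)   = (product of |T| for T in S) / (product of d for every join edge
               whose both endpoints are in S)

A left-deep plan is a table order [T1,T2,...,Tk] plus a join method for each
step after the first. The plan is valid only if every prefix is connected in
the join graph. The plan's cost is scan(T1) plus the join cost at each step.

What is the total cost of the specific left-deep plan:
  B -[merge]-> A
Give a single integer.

820

step 1: scan B: cost=50, card=50
step 2: join A via merge
    card(P join A) = 50*60/(10) = 300
    cost = 50 + 50*6 + 60*6 + 50 + 60 = 820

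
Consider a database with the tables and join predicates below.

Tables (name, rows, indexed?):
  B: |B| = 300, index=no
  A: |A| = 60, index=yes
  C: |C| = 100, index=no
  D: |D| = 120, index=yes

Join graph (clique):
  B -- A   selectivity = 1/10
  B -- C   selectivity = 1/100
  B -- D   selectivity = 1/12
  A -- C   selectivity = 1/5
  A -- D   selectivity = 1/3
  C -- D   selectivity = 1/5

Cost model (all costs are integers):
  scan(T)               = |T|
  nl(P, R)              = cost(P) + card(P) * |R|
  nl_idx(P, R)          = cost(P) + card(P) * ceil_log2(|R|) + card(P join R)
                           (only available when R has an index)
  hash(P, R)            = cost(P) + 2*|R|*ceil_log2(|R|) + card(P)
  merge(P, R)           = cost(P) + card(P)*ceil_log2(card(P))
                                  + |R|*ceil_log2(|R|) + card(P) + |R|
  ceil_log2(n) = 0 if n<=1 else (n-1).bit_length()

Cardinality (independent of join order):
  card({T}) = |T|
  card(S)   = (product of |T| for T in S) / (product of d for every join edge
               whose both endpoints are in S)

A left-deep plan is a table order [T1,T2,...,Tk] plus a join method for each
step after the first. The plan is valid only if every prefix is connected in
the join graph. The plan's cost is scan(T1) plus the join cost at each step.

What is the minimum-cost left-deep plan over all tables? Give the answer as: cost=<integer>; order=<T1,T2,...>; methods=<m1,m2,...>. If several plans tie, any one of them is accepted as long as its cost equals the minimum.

Selinger DP (subsets sized 1..n):
  {B}: scan cost=300, card=300
  {A}: scan cost=60, card=60
  {C}: scan cost=100, card=100
  {D}: scan cost=120, card=120
  {AB}: card=1800; try (A,hash)→1320, (B,merge)→3480, (A,merge)→3720, (A,nl_idx)→3900, (B,hash)→5520, (B,nl)→18060 …(+1); best=1320 via (A,hash)
  {BC}: card=300; try (C,hash)→2000, (B,merge)→3900, (C,merge)→4100, (B,hash)→5600, (B,nl)→30100, (C,nl)→30300; best=2000 via (C,hash)
  {BD}: card=3000; try (D,hash)→2280, (B,merge)→4080, (D,merge)→4260, (D,nl_idx)→5400, (B,hash)→5640, (B,nl)→36120 …(+1); best=2280 via (D,hash)
  {AC}: card=1200; try (A,hash)→920, (C,merge)→1280, (A,merge)→1320, (C,hash)→1520, (A,nl_idx)→1900, (C,nl)→6060 …(+1); best=920 via (A,hash)
  {AD}: card=2400; try (A,hash)→960, (D,merge)→1440, (A,merge)→1500, (D,hash)→1800, (D,nl_idx)→2880, (A,nl_idx)→3240 …(+2); best=960 via (A,hash)
  {CD}: card=2400; try (C,hash)→1640, (D,merge)→1860, (D,hash)→1880, (C,merge)→1880, (D,nl_idx)→3200, (D,nl)→12100 …(+1); best=1640 via (C,hash)
  {ABC}: card=360; try (A,hash)→3020, (A,nl_idx)→4160, (C,hash)→4520, (A,merge)→5420, (B,hash)→7520, (B,merge)→18320 …(+4); best=3020 via (A,hash)
  {ABD}: card=6000; try (D,hash)→4800, (A,hash)→6000, (B,hash)→8760, (D,nl_idx)→19920, (D,merge)→23880, (A,nl_idx)→26280 …(+5); best=4800 via (D,hash)
  {BCD}: card=600; try (D,hash)→3980, (D,nl_idx)→4700, (D,merge)→5960, (C,hash)→6680, (B,hash)→9440, (B,merge)→35840 …(+4); best=3980 via (D,hash)
  {ACD}: card=9600; try (D,hash)→3800, (C,hash)→4760, (A,hash)→4760, (D,merge)→16280, (D,nl_idx)→18920, (A,nl_idx)→25640 …(+5); best=3800 via (D,hash)
  {ABCD}: card=240; try (D,hash)→5060, (A,hash)→5300, (D,nl_idx)→5780, (D,merge)→7580, (A,nl_idx)→7820, (A,merge)→11000 …(+8); best=5060 via (D,hash)

cost=5060; order=B,C,A,D; methods=hash,hash,hash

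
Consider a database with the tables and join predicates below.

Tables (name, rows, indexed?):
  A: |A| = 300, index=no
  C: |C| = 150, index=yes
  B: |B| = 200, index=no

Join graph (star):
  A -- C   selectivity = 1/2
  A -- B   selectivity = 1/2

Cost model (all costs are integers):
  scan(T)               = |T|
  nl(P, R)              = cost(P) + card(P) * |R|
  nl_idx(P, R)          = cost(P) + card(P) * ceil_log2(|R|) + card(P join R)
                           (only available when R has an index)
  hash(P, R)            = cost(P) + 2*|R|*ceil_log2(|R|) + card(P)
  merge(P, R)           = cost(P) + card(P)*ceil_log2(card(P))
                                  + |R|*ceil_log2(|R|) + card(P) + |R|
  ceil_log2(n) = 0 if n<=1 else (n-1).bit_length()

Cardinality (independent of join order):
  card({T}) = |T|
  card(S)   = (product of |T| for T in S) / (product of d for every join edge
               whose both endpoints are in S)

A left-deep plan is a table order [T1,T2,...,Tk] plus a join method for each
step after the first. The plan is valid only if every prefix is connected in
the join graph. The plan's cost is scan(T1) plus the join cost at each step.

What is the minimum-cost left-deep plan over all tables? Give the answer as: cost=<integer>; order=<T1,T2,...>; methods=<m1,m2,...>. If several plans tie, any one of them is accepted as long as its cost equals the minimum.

Selinger DP (subsets sized 1..n):
  {A}: scan cost=300, card=300
  {C}: scan cost=150, card=150
  {B}: scan cost=200, card=200
  {AC}: card=22500; try (C,hash)→3000, (A,merge)→4500, (C,merge)→4650, (A,hash)→5700, (C,nl_idx)→25200, (A,nl)→45150 …(+1); best=3000 via (C,hash)
  {AB}: card=30000; try (B,hash)→3800, (A,merge)→5000, (B,merge)→5100, (A,hash)→5800, (A,nl)→60200, (B,nl)→60300; best=3800 via (B,hash)
  {ABC}: card=2250000; try (B,hash)→28700, (C,hash)→36200, (B,merge)→364800, (C,merge)→485150, (C,nl_idx)→2493800, (B,nl)→4503000 …(+1); best=28700 via (B,hash)

cost=28700; order=A,C,B; methods=hash,hash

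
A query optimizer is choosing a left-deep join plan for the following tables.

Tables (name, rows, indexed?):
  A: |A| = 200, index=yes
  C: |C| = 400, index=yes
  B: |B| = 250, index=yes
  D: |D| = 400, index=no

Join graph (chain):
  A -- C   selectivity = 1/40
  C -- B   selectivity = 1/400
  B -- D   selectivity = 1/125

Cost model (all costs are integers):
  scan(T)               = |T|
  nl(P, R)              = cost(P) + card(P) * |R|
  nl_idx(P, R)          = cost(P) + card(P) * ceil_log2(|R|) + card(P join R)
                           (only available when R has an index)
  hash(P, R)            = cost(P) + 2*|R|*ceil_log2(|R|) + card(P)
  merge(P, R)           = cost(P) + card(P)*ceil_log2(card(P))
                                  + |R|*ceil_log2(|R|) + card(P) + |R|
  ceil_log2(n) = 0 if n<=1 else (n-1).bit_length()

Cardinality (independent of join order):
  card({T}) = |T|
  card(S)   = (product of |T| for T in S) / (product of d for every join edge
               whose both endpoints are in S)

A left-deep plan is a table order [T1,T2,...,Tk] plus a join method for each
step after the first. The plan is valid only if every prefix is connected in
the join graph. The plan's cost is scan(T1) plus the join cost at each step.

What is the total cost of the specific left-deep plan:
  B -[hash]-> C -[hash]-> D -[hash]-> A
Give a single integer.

step 1: scan B: cost=250, card=250
step 2: join C via hash
    card(P join C) = 250*400/(400) = 250
    cost = 250 + 2*400*9 + 250 = 7700
step 3: join D via hash
    card(P join D) = 250*400/(125) = 800
    cost = 7700 + 2*400*9 + 250 = 15150
step 4: join A via hash
    card(P join A) = 800*200/(40) = 4000
    cost = 15150 + 2*200*8 + 800 = 19150

19150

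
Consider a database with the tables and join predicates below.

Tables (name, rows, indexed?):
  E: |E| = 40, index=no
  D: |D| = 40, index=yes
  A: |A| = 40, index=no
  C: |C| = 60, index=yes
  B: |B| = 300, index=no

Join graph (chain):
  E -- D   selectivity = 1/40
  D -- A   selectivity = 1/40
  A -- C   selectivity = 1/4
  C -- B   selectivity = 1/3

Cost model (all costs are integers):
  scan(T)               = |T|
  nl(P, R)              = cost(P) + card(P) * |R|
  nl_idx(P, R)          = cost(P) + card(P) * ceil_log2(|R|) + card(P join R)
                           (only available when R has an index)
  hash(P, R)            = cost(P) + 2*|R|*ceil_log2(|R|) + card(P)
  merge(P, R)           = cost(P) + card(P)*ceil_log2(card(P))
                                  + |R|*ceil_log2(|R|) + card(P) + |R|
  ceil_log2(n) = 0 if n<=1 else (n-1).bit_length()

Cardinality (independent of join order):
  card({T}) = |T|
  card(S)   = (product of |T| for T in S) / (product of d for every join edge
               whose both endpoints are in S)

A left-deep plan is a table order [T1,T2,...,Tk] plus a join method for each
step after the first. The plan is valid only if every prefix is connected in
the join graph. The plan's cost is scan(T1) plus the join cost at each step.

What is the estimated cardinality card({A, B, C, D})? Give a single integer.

Tables in S: A(40), B(300), C(60), D(40)
Edges inside S: D-A(d=40), A-C(d=4), C-B(d=3)
numerator = 40 * 300 * 60 * 40 = 28800000
denominator = 40 * 4 * 3 = 480
card(S) = 28800000 / 480 = 60000

60000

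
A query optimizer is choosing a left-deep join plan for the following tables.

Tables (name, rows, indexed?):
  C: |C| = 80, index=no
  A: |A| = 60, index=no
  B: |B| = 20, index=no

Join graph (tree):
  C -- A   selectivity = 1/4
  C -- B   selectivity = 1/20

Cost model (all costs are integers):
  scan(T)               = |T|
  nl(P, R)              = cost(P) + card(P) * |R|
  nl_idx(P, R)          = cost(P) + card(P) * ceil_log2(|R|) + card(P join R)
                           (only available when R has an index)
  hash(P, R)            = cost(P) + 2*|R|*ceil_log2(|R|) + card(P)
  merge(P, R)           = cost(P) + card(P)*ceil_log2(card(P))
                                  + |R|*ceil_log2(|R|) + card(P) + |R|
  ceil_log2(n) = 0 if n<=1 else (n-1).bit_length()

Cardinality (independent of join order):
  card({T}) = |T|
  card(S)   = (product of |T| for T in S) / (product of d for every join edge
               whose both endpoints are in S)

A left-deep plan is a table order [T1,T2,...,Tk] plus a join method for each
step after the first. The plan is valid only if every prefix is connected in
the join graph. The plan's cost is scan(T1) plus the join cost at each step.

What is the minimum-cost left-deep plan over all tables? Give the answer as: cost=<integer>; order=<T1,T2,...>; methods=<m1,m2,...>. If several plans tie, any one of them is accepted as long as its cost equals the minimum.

cost=1160; order=C,B,A; methods=hash,hash

Selinger DP (subsets sized 1..n):
  {C}: scan cost=80, card=80
  {A}: scan cost=60, card=60
  {B}: scan cost=20, card=20
  {AC}: card=1200; try (A,hash)→880, (C,merge)→1120, (A,merge)→1140, (C,hash)→1240, (C,nl)→4860, (A,nl)→4880; best=880 via (A,hash)
  {BC}: card=80; try (B,hash)→360, (C,merge)→780, (B,merge)→840, (C,hash)→1160, (C,nl)→1620, (B,nl)→1680; best=360 via (B,hash)
  {ABC}: card=1200; try (A,hash)→1160, (A,merge)→1420, (B,hash)→2280, (A,nl)→5160, (B,merge)→15400, (B,nl)→24880; best=1160 via (A,hash)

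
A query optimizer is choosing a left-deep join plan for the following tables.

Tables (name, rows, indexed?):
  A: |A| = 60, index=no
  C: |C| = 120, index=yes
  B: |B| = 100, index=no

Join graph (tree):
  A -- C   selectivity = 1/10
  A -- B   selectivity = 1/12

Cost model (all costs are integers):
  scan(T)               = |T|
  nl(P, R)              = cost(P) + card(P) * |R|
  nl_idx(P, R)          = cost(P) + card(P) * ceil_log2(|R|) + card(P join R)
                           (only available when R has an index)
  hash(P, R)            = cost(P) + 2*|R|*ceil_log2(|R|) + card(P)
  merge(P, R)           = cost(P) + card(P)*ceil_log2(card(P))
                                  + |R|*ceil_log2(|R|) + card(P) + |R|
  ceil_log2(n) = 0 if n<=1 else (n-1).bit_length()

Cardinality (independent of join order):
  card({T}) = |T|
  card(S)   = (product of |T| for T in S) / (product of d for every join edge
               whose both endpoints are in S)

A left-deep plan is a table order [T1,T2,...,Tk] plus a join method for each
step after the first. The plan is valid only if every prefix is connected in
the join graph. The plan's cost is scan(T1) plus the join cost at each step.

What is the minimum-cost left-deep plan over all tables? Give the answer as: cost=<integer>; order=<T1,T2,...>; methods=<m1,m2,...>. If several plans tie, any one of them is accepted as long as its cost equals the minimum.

Selinger DP (subsets sized 1..n):
  {A}: scan cost=60, card=60
  {C}: scan cost=120, card=120
  {B}: scan cost=100, card=100
  {AC}: card=720; try (A,hash)→960, (C,nl_idx)→1200, (C,merge)→1440, (A,merge)→1500, (C,hash)→1800, (C,nl)→7260 …(+1); best=960 via (A,hash)
  {AB}: card=500; try (A,hash)→920, (B,merge)→1280, (A,merge)→1320, (B,hash)→1520, (B,nl)→6060, (A,nl)→6100; best=920 via (A,hash)
  {ABC}: card=6000; try (B,hash)→3080, (C,hash)→3100, (C,merge)→6880, (B,merge)→9680, (C,nl_idx)→10420, (C,nl)→60920 …(+1); best=3080 via (B,hash)

cost=3080; order=C,A,B; methods=hash,hash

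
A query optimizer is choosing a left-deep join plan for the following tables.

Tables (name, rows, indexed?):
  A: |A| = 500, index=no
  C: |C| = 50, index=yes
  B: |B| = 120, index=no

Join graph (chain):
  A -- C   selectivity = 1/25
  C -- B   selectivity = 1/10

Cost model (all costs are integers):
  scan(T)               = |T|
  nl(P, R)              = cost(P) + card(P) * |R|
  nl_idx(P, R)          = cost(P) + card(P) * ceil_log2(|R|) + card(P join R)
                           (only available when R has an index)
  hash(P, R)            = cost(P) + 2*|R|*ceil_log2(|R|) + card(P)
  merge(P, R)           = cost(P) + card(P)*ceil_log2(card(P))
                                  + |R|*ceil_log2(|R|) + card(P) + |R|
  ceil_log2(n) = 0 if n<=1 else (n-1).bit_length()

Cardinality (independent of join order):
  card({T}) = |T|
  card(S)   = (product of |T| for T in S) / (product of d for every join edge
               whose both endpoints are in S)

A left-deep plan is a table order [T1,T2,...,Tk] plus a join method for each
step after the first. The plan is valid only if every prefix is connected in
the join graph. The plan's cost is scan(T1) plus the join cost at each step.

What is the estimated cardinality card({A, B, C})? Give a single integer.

12000

Tables in S: A(500), B(120), C(50)
Edges inside S: A-C(d=25), C-B(d=10)
numerator = 500 * 120 * 50 = 3000000
denominator = 25 * 10 = 250
card(S) = 3000000 / 250 = 12000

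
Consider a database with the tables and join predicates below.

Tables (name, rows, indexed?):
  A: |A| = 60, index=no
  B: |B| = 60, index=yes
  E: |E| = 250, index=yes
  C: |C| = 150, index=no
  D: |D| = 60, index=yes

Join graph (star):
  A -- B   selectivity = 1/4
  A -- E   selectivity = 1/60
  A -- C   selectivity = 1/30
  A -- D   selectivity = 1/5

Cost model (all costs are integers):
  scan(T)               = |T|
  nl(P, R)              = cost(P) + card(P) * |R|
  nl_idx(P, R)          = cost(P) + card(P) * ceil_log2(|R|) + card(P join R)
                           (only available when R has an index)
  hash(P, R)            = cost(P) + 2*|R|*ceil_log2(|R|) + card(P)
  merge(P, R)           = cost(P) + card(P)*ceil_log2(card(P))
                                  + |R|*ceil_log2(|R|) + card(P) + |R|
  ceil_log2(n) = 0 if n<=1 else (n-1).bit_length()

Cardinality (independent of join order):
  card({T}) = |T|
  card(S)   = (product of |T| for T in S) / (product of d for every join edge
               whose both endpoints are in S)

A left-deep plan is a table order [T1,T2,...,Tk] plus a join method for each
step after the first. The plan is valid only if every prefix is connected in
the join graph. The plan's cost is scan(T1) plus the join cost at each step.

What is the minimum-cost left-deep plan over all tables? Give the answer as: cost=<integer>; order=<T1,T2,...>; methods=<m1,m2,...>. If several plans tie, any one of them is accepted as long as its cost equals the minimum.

Selinger DP (subsets sized 1..n):
  {A}: scan cost=60, card=60
  {B}: scan cost=60, card=60
  {E}: scan cost=250, card=250
  {C}: scan cost=150, card=150
  {D}: scan cost=60, card=60
  {AB}: card=900; try (B,hash)→840, (A,hash)→840, (B,merge)→900, (A,merge)→900, (B,nl_idx)→1320, (B,nl)→3660 …(+1); best=840 via (B,hash)
  {AE}: card=250; try (E,nl_idx)→790, (A,hash)→1220, (E,merge)→2730, (A,merge)→2920, (E,hash)→4120, (E,nl)→15060 …(+1); best=790 via (E,nl_idx)
  {AC}: card=300; try (A,hash)→1020, (C,merge)→1830, (A,merge)→1920, (C,hash)→2520, (C,nl)→9060, (A,nl)→9150; best=1020 via (A,hash)
  {AD}: card=720; try (D,hash)→840, (A,hash)→840, (D,merge)→900, (A,merge)→900, (D,nl_idx)→1140, (D,nl)→3660 …(+1); best=840 via (D,hash)
  {ABE}: card=3750; try (B,hash)→1760, (B,merge)→3460, (E,hash)→5740, (B,nl_idx)→6040, (E,nl_idx)→11790, (E,merge)→12990 …(+2); best=1760 via (B,hash)
  {ABC}: card=4500; try (B,hash)→2040, (C,hash)→4140, (B,merge)→4440, (B,nl_idx)→7320, (C,merge)→12090, (B,nl)→19020 …(+1); best=2040 via (B,hash)
  {ABD}: card=10800; try (B,hash)→2280, (D,hash)→2460, (B,merge)→9180, (D,merge)→11160, (B,nl_idx)→15960, (D,nl_idx)→17040 …(+2); best=2280 via (B,hash)
  {ACE}: card=1250; try (C,hash)→3440, (C,merge)→4390, (E,nl_idx)→4670, (E,hash)→5320, (E,merge)→6270, (C,nl)→38290 …(+1); best=3440 via (C,hash)
  {ADE}: card=3000; try (D,hash)→1760, (D,merge)→3460, (D,nl_idx)→5290, (E,hash)→5560, (E,nl_idx)→9600, (E,merge)→11010 …(+2); best=1760 via (D,hash)
  {ACD}: card=3600; try (D,hash)→2040, (C,hash)→3960, (D,merge)→4440, (D,nl_idx)→6420, (C,merge)→10110, (D,nl)→19020 …(+1); best=2040 via (D,hash)
  {ABCE}: card=18750; try (B,hash)→5410, (C,hash)→7910, (E,hash)→10540, (B,merge)→18860, (B,nl_idx)→29690, (C,merge)→51860 …(+5); best=5410 via (B,hash)
  {ABDE}: card=45000; try (B,hash)→5480, (D,hash)→6230, (E,hash)→17080, (B,merge)→41180, (D,merge)→50930, (B,nl_idx)→64760 …(+6); best=5480 via (B,hash)
  {ABCD}: card=54000; try (B,hash)→6360, (D,hash)→7260, (C,hash)→15480, (B,merge)→49260, (D,merge)→65460, (B,nl_idx)→77640 …(+5); best=6360 via (B,hash)
  {ACDE}: card=15000; try (D,hash)→5410, (C,hash)→7160, (E,hash)→9640, (D,merge)→18860, (D,nl_idx)→25940, (C,merge)→42110 …(+5); best=5410 via (D,hash)
  {ABCDE}: card=225000; try (B,hash)→21130, (D,hash)→24880, (C,hash)→52880, (E,hash)→64360, (B,merge)→230830, (D,merge)→305830 …(+9); best=21130 via (B,hash)

cost=21130; order=A,E,C,D,B; methods=nl_idx,hash,hash,hash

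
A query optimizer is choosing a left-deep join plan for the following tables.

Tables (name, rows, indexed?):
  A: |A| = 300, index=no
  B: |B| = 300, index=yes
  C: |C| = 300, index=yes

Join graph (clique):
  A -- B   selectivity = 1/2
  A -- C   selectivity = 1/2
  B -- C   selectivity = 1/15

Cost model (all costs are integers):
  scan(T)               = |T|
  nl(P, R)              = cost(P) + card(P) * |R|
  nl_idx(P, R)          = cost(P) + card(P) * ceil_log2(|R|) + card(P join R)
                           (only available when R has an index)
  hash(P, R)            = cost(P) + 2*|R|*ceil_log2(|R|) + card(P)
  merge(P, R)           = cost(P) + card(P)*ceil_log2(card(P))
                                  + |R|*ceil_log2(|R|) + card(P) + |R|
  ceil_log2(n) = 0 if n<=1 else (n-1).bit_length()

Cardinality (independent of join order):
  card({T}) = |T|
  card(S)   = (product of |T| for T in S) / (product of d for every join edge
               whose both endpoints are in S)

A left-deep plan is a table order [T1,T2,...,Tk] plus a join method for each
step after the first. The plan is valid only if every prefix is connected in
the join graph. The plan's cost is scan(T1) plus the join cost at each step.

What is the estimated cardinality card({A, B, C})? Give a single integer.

450000

Tables in S: A(300), B(300), C(300)
Edges inside S: A-B(d=2), A-C(d=2), B-C(d=15)
numerator = 300 * 300 * 300 = 27000000
denominator = 2 * 2 * 15 = 60
card(S) = 27000000 / 60 = 450000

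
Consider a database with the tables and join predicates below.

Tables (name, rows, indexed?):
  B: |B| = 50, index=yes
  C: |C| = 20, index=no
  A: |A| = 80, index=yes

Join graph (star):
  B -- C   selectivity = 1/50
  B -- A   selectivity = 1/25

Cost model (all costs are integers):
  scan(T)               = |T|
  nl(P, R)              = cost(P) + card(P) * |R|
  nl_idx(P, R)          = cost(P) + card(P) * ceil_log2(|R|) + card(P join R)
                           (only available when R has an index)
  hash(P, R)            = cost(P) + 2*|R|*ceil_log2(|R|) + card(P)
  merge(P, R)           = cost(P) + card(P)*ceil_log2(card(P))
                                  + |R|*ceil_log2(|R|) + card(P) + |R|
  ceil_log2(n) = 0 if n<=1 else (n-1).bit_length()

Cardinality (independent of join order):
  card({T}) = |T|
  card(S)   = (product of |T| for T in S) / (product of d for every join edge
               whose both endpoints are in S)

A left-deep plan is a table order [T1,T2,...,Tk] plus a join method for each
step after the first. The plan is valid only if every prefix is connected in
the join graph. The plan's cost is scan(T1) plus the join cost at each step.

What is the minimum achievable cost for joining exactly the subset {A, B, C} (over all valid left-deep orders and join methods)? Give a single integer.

364

Selinger DP over subsets of {A,B,C}:
  {B}: scan cost=50, card=50
  {C}: scan cost=20, card=20
  {A}: scan cost=80, card=80
  {BC}: card=20; try (B,nl_idx)→160, (C,hash)→300, (B,merge)→490, (C,merge)→520, (B,hash)→640, (B,nl)→1020 …(+1); best=160 via (B,nl_idx)
  {AB}: card=160; try (A,nl_idx)→560, (B,nl_idx)→720, (B,hash)→760, (A,merge)→1040, (B,merge)→1070, (A,hash)→1220 …(+2); best=560 via (A,nl_idx)
  {ABC}: card=64; try (A,nl_idx)→364, (C,hash)→920, (A,merge)→920, (A,hash)→1300, (A,nl)→1760, (C,merge)→2120 …(+1); best=364 via (A,nl_idx)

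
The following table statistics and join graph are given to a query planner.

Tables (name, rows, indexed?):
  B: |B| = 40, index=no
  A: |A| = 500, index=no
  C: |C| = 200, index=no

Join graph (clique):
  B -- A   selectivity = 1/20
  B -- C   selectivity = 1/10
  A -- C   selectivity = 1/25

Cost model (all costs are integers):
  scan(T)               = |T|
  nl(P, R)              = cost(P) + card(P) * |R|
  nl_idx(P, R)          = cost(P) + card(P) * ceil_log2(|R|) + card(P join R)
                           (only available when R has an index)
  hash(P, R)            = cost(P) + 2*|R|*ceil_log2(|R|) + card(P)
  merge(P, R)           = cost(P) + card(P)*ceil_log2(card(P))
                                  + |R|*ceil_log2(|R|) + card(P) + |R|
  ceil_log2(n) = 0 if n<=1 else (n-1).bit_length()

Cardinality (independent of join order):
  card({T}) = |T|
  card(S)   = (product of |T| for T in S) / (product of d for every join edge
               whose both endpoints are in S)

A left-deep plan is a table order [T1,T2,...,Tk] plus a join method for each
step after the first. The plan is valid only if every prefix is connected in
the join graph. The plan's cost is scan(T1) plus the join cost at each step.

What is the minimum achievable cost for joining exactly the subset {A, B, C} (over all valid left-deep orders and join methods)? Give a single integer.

Selinger DP over subsets of {A,B,C}:
  {B}: scan cost=40, card=40
  {A}: scan cost=500, card=500
  {C}: scan cost=200, card=200
  {AB}: card=1000; try (B,hash)→1480, (A,merge)→5320, (B,merge)→5780, (A,hash)→9080, (A,nl)→20040, (B,nl)→20500; best=1480 via (B,hash)
  {BC}: card=800; try (B,hash)→880, (C,merge)→2120, (B,merge)→2280, (C,hash)→3280, (C,nl)→8040, (B,nl)→8200; best=880 via (B,hash)
  {AC}: card=4000; try (C,hash)→4200, (A,merge)→7000, (C,merge)→7300, (A,hash)→9400, (A,nl)→100200, (C,nl)→100500; best=4200 via (C,hash)
  {ABC}: card=800; try (C,hash)→5680, (B,hash)→8680, (A,hash)→10680, (C,merge)→14280, (A,merge)→14680, (B,merge)→56480 …(+3); best=5680 via (C,hash)

5680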